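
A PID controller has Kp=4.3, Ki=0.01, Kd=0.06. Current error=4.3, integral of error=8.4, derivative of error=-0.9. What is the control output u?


u = Kp*e + Ki*int(e) + Kd*de/dt
= 4.3*4.3 + 0.01*8.4 + 0.06*(-0.9)
= 18.49 + 0.084 + -0.054
= 18.52


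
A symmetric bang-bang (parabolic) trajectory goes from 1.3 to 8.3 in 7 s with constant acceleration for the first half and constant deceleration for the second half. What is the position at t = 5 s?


Symmetric rest-to-rest: each phase covers (pf-p0)/2 in time T/2. 0.5*a*(T/2)^2 = (pf-p0)/2 => a = 4*(pf-p0)/T^2
a = 4*(8.3-1.3)/7^2 = 0.5714
t = 5 is in the deceleration phase (t > T/2).
p = pf - 0.5*a*(T-t)^2 = 8.3 - 0.5*0.5714*2^2
= 7.1571


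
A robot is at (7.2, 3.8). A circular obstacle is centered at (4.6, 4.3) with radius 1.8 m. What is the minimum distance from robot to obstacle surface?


center_dist = sqrt((7.2-4.6)^2 + (3.8-4.3)^2)
= sqrt(6.76 + 0.25)
= 2.6476
min_dist = center_dist - radius = 2.6476 - 1.8 = 0.8476 m


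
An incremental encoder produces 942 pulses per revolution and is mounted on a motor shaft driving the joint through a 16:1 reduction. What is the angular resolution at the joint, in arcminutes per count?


counts per rev = 942
effective counts at joint = 942 * 16 = 15072
resolution = 360*60 / 15072
= 1.4331 arcmin/count


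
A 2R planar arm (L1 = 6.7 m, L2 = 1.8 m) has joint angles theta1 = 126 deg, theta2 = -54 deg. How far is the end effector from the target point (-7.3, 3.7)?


End effector via forward kinematics:
x = L1*cos(t1) + L2*cos(t1+t2) = -3.3819
y = L1*sin(t1) + L2*sin(t1+t2) = 7.1323
Distance to target:
d = sqrt((-7.3 - -3.3819)^2 + (3.7 - 7.1323)^2)
= sqrt(15.3513 + 11.7808)
= 5.2088 m


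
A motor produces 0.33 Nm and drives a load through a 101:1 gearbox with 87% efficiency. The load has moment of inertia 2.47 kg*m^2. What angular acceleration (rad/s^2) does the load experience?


tau_out = tau_motor * N * eta
= 0.33 * 101 * 0.87 = 28.9971 Nm
alpha = tau_out / I = 28.9971 / 2.47
= 11.7397 rad/s^2


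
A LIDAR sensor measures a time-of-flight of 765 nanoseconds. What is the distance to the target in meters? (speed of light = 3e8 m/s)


tof = 765 ns = 7.65e-07 s
dist = c * tof / 2
= 3e8 * 7.65e-07 / 2
= 114.75 m


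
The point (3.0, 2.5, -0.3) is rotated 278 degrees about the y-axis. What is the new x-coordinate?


Rotation about y-axis: x' = x*cos(theta) + z*sin(theta)
= 3.0 * 0.1392 + -0.3 * -0.9903
= 0.7146


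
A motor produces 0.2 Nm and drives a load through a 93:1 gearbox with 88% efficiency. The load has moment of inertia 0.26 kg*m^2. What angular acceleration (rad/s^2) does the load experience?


tau_out = tau_motor * N * eta
= 0.2 * 93 * 0.88 = 16.368 Nm
alpha = tau_out / I = 16.368 / 0.26
= 62.9538 rad/s^2


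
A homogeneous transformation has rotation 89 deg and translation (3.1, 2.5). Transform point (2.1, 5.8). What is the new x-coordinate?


x' = cos(theta)*px - sin(theta)*py + tx
= 0.0175*2.1 - 0.9998*5.8 + 3.1
= -2.6625


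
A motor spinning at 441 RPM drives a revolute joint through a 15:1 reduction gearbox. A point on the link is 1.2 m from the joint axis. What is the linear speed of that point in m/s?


omega_motor = 441 * 2*pi/60 = 46.1814 rad/s
omega_joint = omega_motor / 15 = 3.0788 rad/s
v = omega_joint * r = 3.0788 * 1.2
= 3.6945 m/s


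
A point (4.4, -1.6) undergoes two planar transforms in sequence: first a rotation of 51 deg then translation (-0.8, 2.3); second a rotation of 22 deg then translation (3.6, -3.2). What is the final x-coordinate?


After transform 1:
x1 = cos(51)*4.4 - sin(51)*-1.6 + -0.8 = 3.2124
y1 = sin(51)*4.4 + cos(51)*-1.6 + 2.3 = 4.7125
After transform 2:
x2 = cos(22)*3.2124 - sin(22)*4.7125 + 3.6
= 4.8132


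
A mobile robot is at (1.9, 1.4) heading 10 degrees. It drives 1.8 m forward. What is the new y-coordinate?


y_new = y0 + d*sin(theta)
= 1.4 + 1.8*sin(10)
= 1.4 + 0.3126
= 1.7126


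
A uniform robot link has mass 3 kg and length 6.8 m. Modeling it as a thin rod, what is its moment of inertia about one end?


I = (1/3) * m * L^2
= (1/3) * 3 * 6.8^2
= 0.333333 * 3 * 46.24
= 46.24 kg*m^2


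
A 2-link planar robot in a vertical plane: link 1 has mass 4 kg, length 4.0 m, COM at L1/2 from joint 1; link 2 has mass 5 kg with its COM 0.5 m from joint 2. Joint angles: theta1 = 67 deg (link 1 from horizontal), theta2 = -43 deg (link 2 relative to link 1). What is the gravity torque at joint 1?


Horizontal distance from joint 1 to link-1 COM:
  x_c1 = (L1/2)*cos(t1) = 2.0 * 0.3907 = 0.7815 m
Horizontal distance from joint 1 to link-2 COM:
  x_c2 = L1*cos(t1) + Lc2*cos(t1+t2)
       = 4.0*0.3907 + 0.5*0.9135 = 2.0197 m
tau1 = m1*g*x_c1 + m2*g*x_c2
     = 4*9.81*0.7815 + 5*9.81*2.0197
     = 30.6646 + 99.0661
     = 129.7307 Nm


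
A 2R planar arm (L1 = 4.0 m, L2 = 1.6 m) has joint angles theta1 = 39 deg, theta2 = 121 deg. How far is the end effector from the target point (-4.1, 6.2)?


End effector via forward kinematics:
x = L1*cos(t1) + L2*cos(t1+t2) = 1.6051
y = L1*sin(t1) + L2*sin(t1+t2) = 3.0645
Distance to target:
d = sqrt((-4.1 - 1.6051)^2 + (6.2 - 3.0645)^2)
= sqrt(32.5479 + 9.8313)
= 6.5099 m


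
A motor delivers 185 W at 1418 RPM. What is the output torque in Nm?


omega = 1418 * 2*pi/60 = 148.4926 rad/s
tau = P / omega = 185 / 148.4926
= 1.2459 Nm


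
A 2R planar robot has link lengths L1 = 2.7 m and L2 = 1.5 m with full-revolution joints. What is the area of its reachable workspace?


r_max = L1 + L2 = 4.2 m
r_min = |L1 - L2| = 1.2 m
Area = pi*(r_max^2 - r_min^2)
= pi*(17.64 - 1.44)
= pi * 16.2
= 50.8938 m^2


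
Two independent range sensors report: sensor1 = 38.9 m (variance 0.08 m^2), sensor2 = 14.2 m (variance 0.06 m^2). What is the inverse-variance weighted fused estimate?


w1 = (1/var1) / (1/var1 + 1/var2)
   = 12.5 / (12.5 + 16.6667) = 0.4286
w2 = 1 - w1 = 0.5714
fused = w1*s1 + w2*s2 = 16.6714 + 8.1143
= 24.7857 m


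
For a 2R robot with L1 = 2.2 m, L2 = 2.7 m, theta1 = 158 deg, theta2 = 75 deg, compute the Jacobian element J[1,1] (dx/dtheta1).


J[1,1] = -L1*sin(t1) - L2*sin(t1+t2)
= -2.2*sin(158) - 2.7*sin(233)
= 1.3322


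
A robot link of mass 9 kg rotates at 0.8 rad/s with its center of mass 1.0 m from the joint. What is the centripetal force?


F = m * omega^2 * r
= 9 * 0.8^2 * 1.0
= 9 * 0.64 * 1.0
= 5.76 N


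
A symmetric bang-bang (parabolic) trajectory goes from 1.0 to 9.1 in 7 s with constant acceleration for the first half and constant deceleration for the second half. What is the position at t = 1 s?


Symmetric rest-to-rest: each phase covers (pf-p0)/2 in time T/2. 0.5*a*(T/2)^2 = (pf-p0)/2 => a = 4*(pf-p0)/T^2
a = 4*(9.1-1.0)/7^2 = 0.6612
t = 1 is in the acceleration phase (t <= T/2).
p = p0 + 0.5*a*t^2 = 1.0 + 0.5*0.6612*1^2
= 1.3306


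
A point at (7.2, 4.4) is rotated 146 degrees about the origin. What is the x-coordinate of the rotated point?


x' = x*cos(theta) - y*sin(theta)
cos(146 deg) = -0.829, sin(146 deg) = 0.5592
x' = 7.2 * -0.829 - 4.4 * 0.5592
= -5.9691 - 2.4604
= -8.4295


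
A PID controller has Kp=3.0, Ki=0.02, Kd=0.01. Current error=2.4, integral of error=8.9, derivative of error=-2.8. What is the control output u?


u = Kp*e + Ki*int(e) + Kd*de/dt
= 3.0*2.4 + 0.02*8.9 + 0.01*(-2.8)
= 7.2 + 0.178 + -0.028
= 7.35


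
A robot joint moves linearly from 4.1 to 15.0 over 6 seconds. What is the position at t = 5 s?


s = t/T = 5/6 = 0.8333
p(t) = p0 + (pf-p0)*s
= 4.1 + (15.0 - 4.1) * 0.8333
= 13.1833


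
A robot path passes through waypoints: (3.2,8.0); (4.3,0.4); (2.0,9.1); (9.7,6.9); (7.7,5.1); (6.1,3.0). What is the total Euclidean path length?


Segment lengths:
  seg1 = sqrt((1.1)^2 + (-7.6)^2) = 7.6792
  seg2 = sqrt((-2.3)^2 + (8.7)^2) = 8.9989
  seg3 = sqrt((7.7)^2 + (-2.2)^2) = 8.0081
  seg4 = sqrt((-2.0)^2 + (-1.8)^2) = 2.6907
  seg5 = sqrt((-1.6)^2 + (-2.1)^2) = 2.6401
Total = 30.017


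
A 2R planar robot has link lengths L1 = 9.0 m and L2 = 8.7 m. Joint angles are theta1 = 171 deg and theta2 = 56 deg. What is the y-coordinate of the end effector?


Convert angles to radians: theta1 = 2.9845, theta2 = 0.9774
y = L1*sin(theta1) + L2*sin(theta1+theta2)
y = 1.4079 + -6.3628
y = -4.9549


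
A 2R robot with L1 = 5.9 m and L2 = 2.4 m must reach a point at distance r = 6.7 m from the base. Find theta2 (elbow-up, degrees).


cos(theta2) = (r^2 - L1^2 - L2^2) / (2*L1*L2)
cos(theta2) = (44.89 - 34.81 - 5.76) / 28.32
cos(theta2) = 0.152542
theta2 = 81.2257 degrees


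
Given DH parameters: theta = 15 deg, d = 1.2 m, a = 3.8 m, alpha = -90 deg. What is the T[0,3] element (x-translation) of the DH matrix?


T[0,3] = a * cos(theta)
= 3.8 * cos(15 deg)
= 3.8 * 0.9659
= 3.6705


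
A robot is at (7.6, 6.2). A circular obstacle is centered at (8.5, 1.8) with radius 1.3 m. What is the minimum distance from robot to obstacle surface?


center_dist = sqrt((7.6-8.5)^2 + (6.2-1.8)^2)
= sqrt(0.81 + 19.36)
= 4.4911
min_dist = center_dist - radius = 4.4911 - 1.3 = 3.1911 m


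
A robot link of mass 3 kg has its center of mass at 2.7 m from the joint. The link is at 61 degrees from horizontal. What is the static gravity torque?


tau = m*g*L*cos(angle)
= 3 * 9.81 * 2.7 * cos(61 deg)
= 3 * 9.81 * 2.7 * 0.4848
= 38.5235 Nm


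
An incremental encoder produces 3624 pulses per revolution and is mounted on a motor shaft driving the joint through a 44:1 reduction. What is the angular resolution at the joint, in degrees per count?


counts per rev = 3624
effective counts at joint = 3624 * 44 = 159456
resolution = 360 / 159456
= 0.0023 deg/count


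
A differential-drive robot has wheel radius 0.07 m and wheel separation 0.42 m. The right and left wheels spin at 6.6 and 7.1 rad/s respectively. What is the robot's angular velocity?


vR = r*wR = 0.07*6.6 = 0.462 m/s
vL = r*wL = 0.07*7.1 = 0.497 m/s
v = (vR+vL)/2 = 0.4795 m/s
omega = (vR-vL)/L = -0.0833 rad/s
angular velocity = -0.0833 rad/s


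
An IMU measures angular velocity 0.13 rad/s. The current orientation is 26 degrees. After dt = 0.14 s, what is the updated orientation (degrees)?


delta_theta = w * dt = 0.13 * 0.14 = 0.0182 rad
= 1.0428 deg
theta_new = 26 + 1.0428 = 27.0428 deg


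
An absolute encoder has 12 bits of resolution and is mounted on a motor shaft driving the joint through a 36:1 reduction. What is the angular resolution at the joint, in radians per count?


counts = 2^12 = 4096
effective counts at joint = 4096 * 36 = 147456
resolution = 2*pi / 147456
= 4.2611e-05 rad/count


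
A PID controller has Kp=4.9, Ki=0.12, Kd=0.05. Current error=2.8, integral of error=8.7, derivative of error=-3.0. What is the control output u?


u = Kp*e + Ki*int(e) + Kd*de/dt
= 4.9*2.8 + 0.12*8.7 + 0.05*(-3.0)
= 13.72 + 1.044 + -0.15
= 14.614


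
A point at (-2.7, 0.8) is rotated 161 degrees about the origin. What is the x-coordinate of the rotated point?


x' = x*cos(theta) - y*sin(theta)
cos(161 deg) = -0.9455, sin(161 deg) = 0.3256
x' = -2.7 * -0.9455 - 0.8 * 0.3256
= 2.5529 - 0.2605
= 2.2924


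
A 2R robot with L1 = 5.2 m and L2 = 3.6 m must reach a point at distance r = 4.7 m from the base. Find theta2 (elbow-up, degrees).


cos(theta2) = (r^2 - L1^2 - L2^2) / (2*L1*L2)
cos(theta2) = (22.09 - 27.04 - 12.96) / 37.44
cos(theta2) = -0.478365
theta2 = 118.5787 degrees


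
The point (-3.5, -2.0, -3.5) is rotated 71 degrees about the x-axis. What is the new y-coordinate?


Rotation about x-axis: y' = y*cos(theta) - z*sin(theta)
= -2.0 * 0.3256 - -3.5 * 0.9455
= 2.6582


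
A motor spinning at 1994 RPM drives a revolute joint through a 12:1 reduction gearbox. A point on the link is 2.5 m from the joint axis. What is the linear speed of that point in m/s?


omega_motor = 1994 * 2*pi/60 = 208.8112 rad/s
omega_joint = omega_motor / 12 = 17.4009 rad/s
v = omega_joint * r = 17.4009 * 2.5
= 43.5023 m/s


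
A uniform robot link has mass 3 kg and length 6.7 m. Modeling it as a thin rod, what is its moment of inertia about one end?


I = (1/3) * m * L^2
= (1/3) * 3 * 6.7^2
= 0.333333 * 3 * 44.89
= 44.89 kg*m^2


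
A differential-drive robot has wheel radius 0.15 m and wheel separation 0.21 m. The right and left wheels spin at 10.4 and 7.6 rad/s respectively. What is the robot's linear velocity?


vR = r*wR = 0.15*10.4 = 1.56 m/s
vL = r*wL = 0.15*7.6 = 1.14 m/s
v = (vR+vL)/2 = 1.35 m/s
omega = (vR-vL)/L = 2.0 rad/s
linear velocity = 1.35 m/s


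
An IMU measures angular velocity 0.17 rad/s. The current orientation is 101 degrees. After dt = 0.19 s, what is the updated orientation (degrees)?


delta_theta = w * dt = 0.17 * 0.19 = 0.0323 rad
= 1.8507 deg
theta_new = 101 + 1.8507 = 102.8507 deg


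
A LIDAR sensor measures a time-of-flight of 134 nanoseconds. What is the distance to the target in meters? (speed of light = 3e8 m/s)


tof = 134 ns = 1.34e-07 s
dist = c * tof / 2
= 3e8 * 1.34e-07 / 2
= 20.1 m


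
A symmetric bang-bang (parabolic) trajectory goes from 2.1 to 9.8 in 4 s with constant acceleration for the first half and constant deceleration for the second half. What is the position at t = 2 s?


Symmetric rest-to-rest: each phase covers (pf-p0)/2 in time T/2. 0.5*a*(T/2)^2 = (pf-p0)/2 => a = 4*(pf-p0)/T^2
a = 4*(9.8-2.1)/4^2 = 1.925
t = 2 is in the acceleration phase (t <= T/2).
p = p0 + 0.5*a*t^2 = 2.1 + 0.5*1.925*2^2
= 5.95


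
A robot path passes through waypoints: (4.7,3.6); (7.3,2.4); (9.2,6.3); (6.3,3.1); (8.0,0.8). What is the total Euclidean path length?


Segment lengths:
  seg1 = sqrt((2.6)^2 + (-1.2)^2) = 2.8636
  seg2 = sqrt((1.9)^2 + (3.9)^2) = 4.3382
  seg3 = sqrt((-2.9)^2 + (-3.2)^2) = 4.3186
  seg4 = sqrt((1.7)^2 + (-2.3)^2) = 2.8601
Total = 14.3804


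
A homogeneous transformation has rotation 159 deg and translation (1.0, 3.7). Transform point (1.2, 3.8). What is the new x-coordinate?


x' = cos(theta)*px - sin(theta)*py + tx
= -0.9336*1.2 - 0.3584*3.8 + 1.0
= -1.4821


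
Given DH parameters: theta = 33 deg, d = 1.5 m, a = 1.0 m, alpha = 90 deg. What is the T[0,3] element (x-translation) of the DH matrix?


T[0,3] = a * cos(theta)
= 1.0 * cos(33 deg)
= 1.0 * 0.8387
= 0.8387


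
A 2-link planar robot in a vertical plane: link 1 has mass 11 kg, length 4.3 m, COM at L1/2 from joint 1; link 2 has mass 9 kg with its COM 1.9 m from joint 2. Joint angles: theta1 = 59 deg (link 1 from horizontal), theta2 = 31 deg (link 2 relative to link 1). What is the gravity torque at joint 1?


Horizontal distance from joint 1 to link-1 COM:
  x_c1 = (L1/2)*cos(t1) = 2.15 * 0.515 = 1.1073 m
Horizontal distance from joint 1 to link-2 COM:
  x_c2 = L1*cos(t1) + Lc2*cos(t1+t2)
       = 4.3*0.515 + 1.9*0.0 = 2.2147 m
tau1 = m1*g*x_c1 + m2*g*x_c2
     = 11*9.81*1.1073 + 9*9.81*2.2147
     = 119.4922 + 195.5327
     = 315.0248 Nm


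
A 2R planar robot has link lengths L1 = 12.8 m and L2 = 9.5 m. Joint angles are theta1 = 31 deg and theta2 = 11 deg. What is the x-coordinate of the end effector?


Convert angles to radians: theta1 = 0.5411, theta2 = 0.192
x = L1*cos(theta1) + L2*cos(theta1+theta2)
x = 10.9717 + 7.0599
x = 18.0316


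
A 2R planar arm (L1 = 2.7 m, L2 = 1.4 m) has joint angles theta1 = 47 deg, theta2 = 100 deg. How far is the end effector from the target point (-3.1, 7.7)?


End effector via forward kinematics:
x = L1*cos(t1) + L2*cos(t1+t2) = 0.6673
y = L1*sin(t1) + L2*sin(t1+t2) = 2.7371
Distance to target:
d = sqrt((-3.1 - 0.6673)^2 + (7.7 - 2.7371)^2)
= sqrt(14.1922 + 24.6299)
= 6.2307 m


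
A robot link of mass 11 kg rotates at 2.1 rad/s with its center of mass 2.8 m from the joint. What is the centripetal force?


F = m * omega^2 * r
= 11 * 2.1^2 * 2.8
= 11 * 4.41 * 2.8
= 135.828 N


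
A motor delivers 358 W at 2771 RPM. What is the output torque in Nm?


omega = 2771 * 2*pi/60 = 290.1784 rad/s
tau = P / omega = 358 / 290.1784
= 1.2337 Nm


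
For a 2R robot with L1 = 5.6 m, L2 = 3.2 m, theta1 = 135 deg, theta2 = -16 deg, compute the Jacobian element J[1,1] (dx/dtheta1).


J[1,1] = -L1*sin(t1) - L2*sin(t1+t2)
= -5.6*sin(135) - 3.2*sin(119)
= -6.7586


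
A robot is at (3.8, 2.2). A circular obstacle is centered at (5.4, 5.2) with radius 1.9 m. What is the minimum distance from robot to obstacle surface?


center_dist = sqrt((3.8-5.4)^2 + (2.2-5.2)^2)
= sqrt(2.56 + 9.0)
= 3.4
min_dist = center_dist - radius = 3.4 - 1.9 = 1.5 m


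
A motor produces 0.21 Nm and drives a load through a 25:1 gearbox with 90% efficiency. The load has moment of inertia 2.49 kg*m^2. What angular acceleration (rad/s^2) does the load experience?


tau_out = tau_motor * N * eta
= 0.21 * 25 * 0.9 = 4.725 Nm
alpha = tau_out / I = 4.725 / 2.49
= 1.8976 rad/s^2


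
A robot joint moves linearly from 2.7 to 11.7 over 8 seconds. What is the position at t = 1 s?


s = t/T = 1/8 = 0.125
p(t) = p0 + (pf-p0)*s
= 2.7 + (11.7 - 2.7) * 0.125
= 3.825


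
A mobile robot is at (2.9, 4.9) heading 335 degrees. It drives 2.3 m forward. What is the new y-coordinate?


y_new = y0 + d*sin(theta)
= 4.9 + 2.3*sin(335)
= 4.9 + -0.972
= 3.928


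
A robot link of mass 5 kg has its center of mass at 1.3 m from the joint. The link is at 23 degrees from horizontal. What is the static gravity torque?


tau = m*g*L*cos(angle)
= 5 * 9.81 * 1.3 * cos(23 deg)
= 5 * 9.81 * 1.3 * 0.9205
= 58.696 Nm


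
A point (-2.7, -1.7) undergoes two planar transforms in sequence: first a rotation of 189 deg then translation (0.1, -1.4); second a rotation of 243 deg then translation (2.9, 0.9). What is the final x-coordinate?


After transform 1:
x1 = cos(189)*-2.7 - sin(189)*-1.7 + 0.1 = 2.5008
y1 = sin(189)*-2.7 + cos(189)*-1.7 + -1.4 = 0.7014
After transform 2:
x2 = cos(243)*2.5008 - sin(243)*0.7014 + 2.9
= 2.3896


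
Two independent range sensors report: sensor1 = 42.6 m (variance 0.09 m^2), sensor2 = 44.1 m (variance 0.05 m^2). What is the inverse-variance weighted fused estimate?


w1 = (1/var1) / (1/var1 + 1/var2)
   = 11.1111 / (11.1111 + 20.0) = 0.3571
w2 = 1 - w1 = 0.6429
fused = w1*s1 + w2*s2 = 15.2143 + 28.35
= 43.5643 m


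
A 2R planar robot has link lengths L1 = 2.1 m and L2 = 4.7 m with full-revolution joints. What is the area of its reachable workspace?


r_max = L1 + L2 = 6.8 m
r_min = |L1 - L2| = 2.6 m
Area = pi*(r_max^2 - r_min^2)
= pi*(46.24 - 6.76)
= pi * 39.48
= 124.0301 m^2


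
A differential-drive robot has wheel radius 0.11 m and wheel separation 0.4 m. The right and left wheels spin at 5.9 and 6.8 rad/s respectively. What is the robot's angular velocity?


vR = r*wR = 0.11*5.9 = 0.649 m/s
vL = r*wL = 0.11*6.8 = 0.748 m/s
v = (vR+vL)/2 = 0.6985 m/s
omega = (vR-vL)/L = -0.2475 rad/s
angular velocity = -0.2475 rad/s


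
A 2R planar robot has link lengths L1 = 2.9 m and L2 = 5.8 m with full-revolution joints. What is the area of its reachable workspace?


r_max = L1 + L2 = 8.7 m
r_min = |L1 - L2| = 2.9 m
Area = pi*(r_max^2 - r_min^2)
= pi*(75.69 - 8.41)
= pi * 67.28
= 211.3664 m^2


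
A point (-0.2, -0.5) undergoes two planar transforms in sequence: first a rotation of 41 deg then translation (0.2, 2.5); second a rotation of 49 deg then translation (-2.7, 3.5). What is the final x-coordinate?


After transform 1:
x1 = cos(41)*-0.2 - sin(41)*-0.5 + 0.2 = 0.3771
y1 = sin(41)*-0.2 + cos(41)*-0.5 + 2.5 = 1.9914
After transform 2:
x2 = cos(49)*0.3771 - sin(49)*1.9914 + -2.7
= -3.9556


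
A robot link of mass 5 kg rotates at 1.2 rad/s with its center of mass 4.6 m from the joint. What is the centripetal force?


F = m * omega^2 * r
= 5 * 1.2^2 * 4.6
= 5 * 1.44 * 4.6
= 33.12 N


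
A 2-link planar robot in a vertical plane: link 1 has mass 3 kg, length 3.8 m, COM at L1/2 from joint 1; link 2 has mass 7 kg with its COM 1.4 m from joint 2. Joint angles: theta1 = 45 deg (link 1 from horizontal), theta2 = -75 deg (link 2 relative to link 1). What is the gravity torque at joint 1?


Horizontal distance from joint 1 to link-1 COM:
  x_c1 = (L1/2)*cos(t1) = 1.9 * 0.7071 = 1.3435 m
Horizontal distance from joint 1 to link-2 COM:
  x_c2 = L1*cos(t1) + Lc2*cos(t1+t2)
       = 3.8*0.7071 + 1.4*0.866 = 3.8994 m
tau1 = m1*g*x_c1 + m2*g*x_c2
     = 3*9.81*1.3435 + 7*9.81*3.8994
     = 39.5393 + 267.7746
     = 307.3139 Nm


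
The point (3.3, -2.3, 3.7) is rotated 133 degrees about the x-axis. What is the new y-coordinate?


Rotation about x-axis: y' = y*cos(theta) - z*sin(theta)
= -2.3 * -0.682 - 3.7 * 0.7314
= -1.1374


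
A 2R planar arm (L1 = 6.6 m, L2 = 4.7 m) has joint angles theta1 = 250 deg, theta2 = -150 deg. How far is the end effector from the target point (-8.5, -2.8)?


End effector via forward kinematics:
x = L1*cos(t1) + L2*cos(t1+t2) = -3.0735
y = L1*sin(t1) + L2*sin(t1+t2) = -1.5734
Distance to target:
d = sqrt((-8.5 - -3.0735)^2 + (-2.8 - -1.5734)^2)
= sqrt(29.4471 + 1.5046)
= 5.5634 m


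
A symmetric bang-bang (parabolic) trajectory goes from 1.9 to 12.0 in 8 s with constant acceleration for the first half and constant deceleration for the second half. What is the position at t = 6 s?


Symmetric rest-to-rest: each phase covers (pf-p0)/2 in time T/2. 0.5*a*(T/2)^2 = (pf-p0)/2 => a = 4*(pf-p0)/T^2
a = 4*(12.0-1.9)/8^2 = 0.6312
t = 6 is in the deceleration phase (t > T/2).
p = pf - 0.5*a*(T-t)^2 = 12.0 - 0.5*0.6312*2^2
= 10.7375


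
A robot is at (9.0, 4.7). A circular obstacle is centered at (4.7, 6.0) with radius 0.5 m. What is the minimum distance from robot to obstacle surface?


center_dist = sqrt((9.0-4.7)^2 + (4.7-6.0)^2)
= sqrt(18.49 + 1.69)
= 4.4922
min_dist = center_dist - radius = 4.4922 - 0.5 = 3.9922 m


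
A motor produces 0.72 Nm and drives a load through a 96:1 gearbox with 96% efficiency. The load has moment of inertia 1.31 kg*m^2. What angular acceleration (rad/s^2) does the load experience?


tau_out = tau_motor * N * eta
= 0.72 * 96 * 0.96 = 66.3552 Nm
alpha = tau_out / I = 66.3552 / 1.31
= 50.6528 rad/s^2


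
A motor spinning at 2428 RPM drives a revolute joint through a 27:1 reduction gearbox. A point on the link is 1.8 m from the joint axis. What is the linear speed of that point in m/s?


omega_motor = 2428 * 2*pi/60 = 254.2596 rad/s
omega_joint = omega_motor / 27 = 9.417 rad/s
v = omega_joint * r = 9.417 * 1.8
= 16.9506 m/s


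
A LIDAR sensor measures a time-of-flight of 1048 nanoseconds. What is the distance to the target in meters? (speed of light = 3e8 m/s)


tof = 1048 ns = 1.048e-06 s
dist = c * tof / 2
= 3e8 * 1.048e-06 / 2
= 157.2 m


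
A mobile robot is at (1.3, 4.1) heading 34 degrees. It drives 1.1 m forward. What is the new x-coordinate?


x_new = x0 + d*cos(theta)
= 1.3 + 1.1*cos(34)
= 1.3 + 0.9119
= 2.2119


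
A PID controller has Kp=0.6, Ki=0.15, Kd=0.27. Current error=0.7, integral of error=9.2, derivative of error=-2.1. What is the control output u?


u = Kp*e + Ki*int(e) + Kd*de/dt
= 0.6*0.7 + 0.15*9.2 + 0.27*(-2.1)
= 0.42 + 1.38 + -0.567
= 1.233


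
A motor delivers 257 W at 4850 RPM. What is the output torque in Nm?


omega = 4850 * 2*pi/60 = 507.8908 rad/s
tau = P / omega = 257 / 507.8908
= 0.506 Nm


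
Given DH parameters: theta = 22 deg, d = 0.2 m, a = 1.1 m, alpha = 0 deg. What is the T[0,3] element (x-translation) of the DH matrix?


T[0,3] = a * cos(theta)
= 1.1 * cos(22 deg)
= 1.1 * 0.9272
= 1.0199


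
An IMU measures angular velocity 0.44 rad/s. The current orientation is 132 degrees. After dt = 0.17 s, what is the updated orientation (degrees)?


delta_theta = w * dt = 0.44 * 0.17 = 0.0748 rad
= 4.2857 deg
theta_new = 132 + 4.2857 = 136.2857 deg


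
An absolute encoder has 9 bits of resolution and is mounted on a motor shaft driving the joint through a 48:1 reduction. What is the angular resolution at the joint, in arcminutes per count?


counts = 2^9 = 512
effective counts at joint = 512 * 48 = 24576
resolution = 360*60 / 24576
= 0.8789 arcmin/count


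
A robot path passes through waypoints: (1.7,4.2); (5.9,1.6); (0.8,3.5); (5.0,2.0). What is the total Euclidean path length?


Segment lengths:
  seg1 = sqrt((4.2)^2 + (-2.6)^2) = 4.9396
  seg2 = sqrt((-5.1)^2 + (1.9)^2) = 5.4424
  seg3 = sqrt((4.2)^2 + (-1.5)^2) = 4.4598
Total = 14.8419


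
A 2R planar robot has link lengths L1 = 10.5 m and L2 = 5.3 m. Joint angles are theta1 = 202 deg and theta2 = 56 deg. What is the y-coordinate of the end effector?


Convert angles to radians: theta1 = 3.5256, theta2 = 0.9774
y = L1*sin(theta1) + L2*sin(theta1+theta2)
y = -3.9334 + -5.1842
y = -9.1176


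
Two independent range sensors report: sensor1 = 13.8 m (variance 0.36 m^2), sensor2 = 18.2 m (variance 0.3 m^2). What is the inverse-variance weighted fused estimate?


w1 = (1/var1) / (1/var1 + 1/var2)
   = 2.7778 / (2.7778 + 3.3333) = 0.4545
w2 = 1 - w1 = 0.5455
fused = w1*s1 + w2*s2 = 6.2727 + 9.9273
= 16.2 m


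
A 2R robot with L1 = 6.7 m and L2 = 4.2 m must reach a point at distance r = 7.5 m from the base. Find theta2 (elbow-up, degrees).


cos(theta2) = (r^2 - L1^2 - L2^2) / (2*L1*L2)
cos(theta2) = (56.25 - 44.89 - 17.64) / 56.28
cos(theta2) = -0.111585
theta2 = 96.4067 degrees


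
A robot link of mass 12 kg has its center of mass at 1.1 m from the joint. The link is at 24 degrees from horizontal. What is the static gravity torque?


tau = m*g*L*cos(angle)
= 12 * 9.81 * 1.1 * cos(24 deg)
= 12 * 9.81 * 1.1 * 0.9135
= 118.2968 Nm


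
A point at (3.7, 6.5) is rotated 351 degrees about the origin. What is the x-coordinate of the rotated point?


x' = x*cos(theta) - y*sin(theta)
cos(351 deg) = 0.9877, sin(351 deg) = -0.1564
x' = 3.7 * 0.9877 - 6.5 * -0.1564
= 3.6544 - -1.0168
= 4.6713


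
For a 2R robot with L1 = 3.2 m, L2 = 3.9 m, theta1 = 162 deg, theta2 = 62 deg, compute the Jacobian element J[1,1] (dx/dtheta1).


J[1,1] = -L1*sin(t1) - L2*sin(t1+t2)
= -3.2*sin(162) - 3.9*sin(224)
= 1.7203


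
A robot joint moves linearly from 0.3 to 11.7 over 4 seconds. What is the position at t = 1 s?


s = t/T = 1/4 = 0.25
p(t) = p0 + (pf-p0)*s
= 0.3 + (11.7 - 0.3) * 0.25
= 3.15


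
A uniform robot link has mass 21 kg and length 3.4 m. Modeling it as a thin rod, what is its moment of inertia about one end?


I = (1/3) * m * L^2
= (1/3) * 21 * 3.4^2
= 0.333333 * 21 * 11.56
= 80.92 kg*m^2


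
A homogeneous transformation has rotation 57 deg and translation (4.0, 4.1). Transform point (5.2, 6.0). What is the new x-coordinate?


x' = cos(theta)*px - sin(theta)*py + tx
= 0.5446*5.2 - 0.8387*6.0 + 4.0
= 1.8001


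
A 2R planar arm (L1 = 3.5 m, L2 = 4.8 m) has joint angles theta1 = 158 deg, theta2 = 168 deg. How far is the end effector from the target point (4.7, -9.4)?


End effector via forward kinematics:
x = L1*cos(t1) + L2*cos(t1+t2) = 0.7342
y = L1*sin(t1) + L2*sin(t1+t2) = -1.373
Distance to target:
d = sqrt((4.7 - 0.7342)^2 + (-9.4 - -1.373)^2)
= sqrt(15.7273 + 64.4327)
= 8.9532 m


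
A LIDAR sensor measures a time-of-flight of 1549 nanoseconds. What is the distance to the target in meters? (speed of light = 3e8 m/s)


tof = 1549 ns = 1.549e-06 s
dist = c * tof / 2
= 3e8 * 1.549e-06 / 2
= 232.35 m


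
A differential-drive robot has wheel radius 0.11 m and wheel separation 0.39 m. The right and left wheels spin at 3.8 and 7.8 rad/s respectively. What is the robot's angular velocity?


vR = r*wR = 0.11*3.8 = 0.418 m/s
vL = r*wL = 0.11*7.8 = 0.858 m/s
v = (vR+vL)/2 = 0.638 m/s
omega = (vR-vL)/L = -1.1282 rad/s
angular velocity = -1.1282 rad/s


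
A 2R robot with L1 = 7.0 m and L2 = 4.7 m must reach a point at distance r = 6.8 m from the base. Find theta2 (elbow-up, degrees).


cos(theta2) = (r^2 - L1^2 - L2^2) / (2*L1*L2)
cos(theta2) = (46.24 - 49.0 - 22.09) / 65.8
cos(theta2) = -0.37766
theta2 = 112.1888 degrees


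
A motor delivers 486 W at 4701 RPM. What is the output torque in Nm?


omega = 4701 * 2*pi/60 = 492.2876 rad/s
tau = P / omega = 486 / 492.2876
= 0.9872 Nm


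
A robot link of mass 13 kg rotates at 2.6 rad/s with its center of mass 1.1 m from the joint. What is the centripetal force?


F = m * omega^2 * r
= 13 * 2.6^2 * 1.1
= 13 * 6.76 * 1.1
= 96.668 N


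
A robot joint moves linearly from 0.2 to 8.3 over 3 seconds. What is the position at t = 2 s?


s = t/T = 2/3 = 0.6667
p(t) = p0 + (pf-p0)*s
= 0.2 + (8.3 - 0.2) * 0.6667
= 5.6


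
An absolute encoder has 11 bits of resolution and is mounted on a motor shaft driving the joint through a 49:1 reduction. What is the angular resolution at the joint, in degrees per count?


counts = 2^11 = 2048
effective counts at joint = 2048 * 49 = 100352
resolution = 360 / 100352
= 0.0036 deg/count


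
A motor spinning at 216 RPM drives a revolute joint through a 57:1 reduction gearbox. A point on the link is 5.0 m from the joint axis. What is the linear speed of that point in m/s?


omega_motor = 216 * 2*pi/60 = 22.6195 rad/s
omega_joint = omega_motor / 57 = 0.3968 rad/s
v = omega_joint * r = 0.3968 * 5.0
= 1.9842 m/s


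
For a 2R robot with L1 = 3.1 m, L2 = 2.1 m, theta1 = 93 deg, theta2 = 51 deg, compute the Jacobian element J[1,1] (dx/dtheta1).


J[1,1] = -L1*sin(t1) - L2*sin(t1+t2)
= -3.1*sin(93) - 2.1*sin(144)
= -4.3301


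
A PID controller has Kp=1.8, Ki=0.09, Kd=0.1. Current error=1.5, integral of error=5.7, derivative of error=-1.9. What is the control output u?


u = Kp*e + Ki*int(e) + Kd*de/dt
= 1.8*1.5 + 0.09*5.7 + 0.1*(-1.9)
= 2.7 + 0.513 + -0.19
= 3.023


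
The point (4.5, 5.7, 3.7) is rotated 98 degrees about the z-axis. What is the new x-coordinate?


Rotation about z-axis: x' = x*cos(theta) - y*sin(theta)
= 4.5 * -0.1392 - 5.7 * 0.9903
= -6.2708


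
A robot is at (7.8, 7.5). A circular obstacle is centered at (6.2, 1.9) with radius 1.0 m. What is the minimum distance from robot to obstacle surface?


center_dist = sqrt((7.8-6.2)^2 + (7.5-1.9)^2)
= sqrt(2.56 + 31.36)
= 5.8241
min_dist = center_dist - radius = 5.8241 - 1.0 = 4.8241 m


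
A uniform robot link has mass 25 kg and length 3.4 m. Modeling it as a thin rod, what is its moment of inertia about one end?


I = (1/3) * m * L^2
= (1/3) * 25 * 3.4^2
= 0.333333 * 25 * 11.56
= 96.3333 kg*m^2


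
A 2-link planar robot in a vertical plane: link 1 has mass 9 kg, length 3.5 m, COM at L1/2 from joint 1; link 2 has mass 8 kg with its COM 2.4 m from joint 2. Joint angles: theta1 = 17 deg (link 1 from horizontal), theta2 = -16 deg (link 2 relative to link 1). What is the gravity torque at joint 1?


Horizontal distance from joint 1 to link-1 COM:
  x_c1 = (L1/2)*cos(t1) = 1.75 * 0.9563 = 1.6735 m
Horizontal distance from joint 1 to link-2 COM:
  x_c2 = L1*cos(t1) + Lc2*cos(t1+t2)
       = 3.5*0.9563 + 2.4*0.9998 = 5.7467 m
tau1 = m1*g*x_c1 + m2*g*x_c2
     = 9*9.81*1.6735 + 8*9.81*5.7467
     = 147.7563 + 451.0011
     = 598.7574 Nm


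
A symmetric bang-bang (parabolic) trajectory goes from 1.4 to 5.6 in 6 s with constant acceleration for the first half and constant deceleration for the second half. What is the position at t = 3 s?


Symmetric rest-to-rest: each phase covers (pf-p0)/2 in time T/2. 0.5*a*(T/2)^2 = (pf-p0)/2 => a = 4*(pf-p0)/T^2
a = 4*(5.6-1.4)/6^2 = 0.4667
t = 3 is in the acceleration phase (t <= T/2).
p = p0 + 0.5*a*t^2 = 1.4 + 0.5*0.4667*3^2
= 3.5


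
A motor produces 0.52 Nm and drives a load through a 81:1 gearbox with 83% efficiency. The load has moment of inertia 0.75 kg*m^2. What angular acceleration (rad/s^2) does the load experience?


tau_out = tau_motor * N * eta
= 0.52 * 81 * 0.83 = 34.9596 Nm
alpha = tau_out / I = 34.9596 / 0.75
= 46.6128 rad/s^2


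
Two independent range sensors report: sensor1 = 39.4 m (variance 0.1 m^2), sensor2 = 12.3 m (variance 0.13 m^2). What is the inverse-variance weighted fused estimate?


w1 = (1/var1) / (1/var1 + 1/var2)
   = 10.0 / (10.0 + 7.6923) = 0.5652
w2 = 1 - w1 = 0.4348
fused = w1*s1 + w2*s2 = 22.2696 + 5.3478
= 27.6174 m


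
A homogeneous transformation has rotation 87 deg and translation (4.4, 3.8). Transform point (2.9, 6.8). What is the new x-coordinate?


x' = cos(theta)*px - sin(theta)*py + tx
= 0.0523*2.9 - 0.9986*6.8 + 4.4
= -2.2389


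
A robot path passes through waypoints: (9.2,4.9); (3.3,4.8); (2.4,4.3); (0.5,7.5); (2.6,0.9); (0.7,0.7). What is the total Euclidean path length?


Segment lengths:
  seg1 = sqrt((-5.9)^2 + (-0.1)^2) = 5.9008
  seg2 = sqrt((-0.9)^2 + (-0.5)^2) = 1.0296
  seg3 = sqrt((-1.9)^2 + (3.2)^2) = 3.7216
  seg4 = sqrt((2.1)^2 + (-6.6)^2) = 6.926
  seg5 = sqrt((-1.9)^2 + (-0.2)^2) = 1.9105
Total = 19.4885


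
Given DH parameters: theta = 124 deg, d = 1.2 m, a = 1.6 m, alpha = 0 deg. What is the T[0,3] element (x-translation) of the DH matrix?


T[0,3] = a * cos(theta)
= 1.6 * cos(124 deg)
= 1.6 * -0.5592
= -0.8947


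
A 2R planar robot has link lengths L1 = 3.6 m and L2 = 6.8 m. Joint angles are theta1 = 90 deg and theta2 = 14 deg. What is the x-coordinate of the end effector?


Convert angles to radians: theta1 = 1.5708, theta2 = 0.2443
x = L1*cos(theta1) + L2*cos(theta1+theta2)
x = 0.0 + -1.6451
x = -1.6451


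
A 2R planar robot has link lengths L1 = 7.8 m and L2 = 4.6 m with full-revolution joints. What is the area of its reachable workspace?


r_max = L1 + L2 = 12.4 m
r_min = |L1 - L2| = 3.2 m
Area = pi*(r_max^2 - r_min^2)
= pi*(153.76 - 10.24)
= pi * 143.52
= 450.8814 m^2


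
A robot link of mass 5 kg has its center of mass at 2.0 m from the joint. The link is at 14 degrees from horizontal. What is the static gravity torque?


tau = m*g*L*cos(angle)
= 5 * 9.81 * 2.0 * cos(14 deg)
= 5 * 9.81 * 2.0 * 0.9703
= 95.186 Nm


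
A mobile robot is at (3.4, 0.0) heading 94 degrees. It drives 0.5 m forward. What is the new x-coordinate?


x_new = x0 + d*cos(theta)
= 3.4 + 0.5*cos(94)
= 3.4 + -0.0349
= 3.3651


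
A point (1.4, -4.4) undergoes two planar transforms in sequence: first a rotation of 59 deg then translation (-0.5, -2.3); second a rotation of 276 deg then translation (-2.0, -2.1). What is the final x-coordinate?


After transform 1:
x1 = cos(59)*1.4 - sin(59)*-4.4 + -0.5 = 3.9926
y1 = sin(59)*1.4 + cos(59)*-4.4 + -2.3 = -3.3661
After transform 2:
x2 = cos(276)*3.9926 - sin(276)*-3.3661 + -2.0
= -4.9304


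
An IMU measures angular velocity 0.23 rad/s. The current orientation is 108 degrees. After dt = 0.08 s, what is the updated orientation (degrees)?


delta_theta = w * dt = 0.23 * 0.08 = 0.0184 rad
= 1.0542 deg
theta_new = 108 + 1.0542 = 109.0542 deg


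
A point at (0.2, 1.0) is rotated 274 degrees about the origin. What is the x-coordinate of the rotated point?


x' = x*cos(theta) - y*sin(theta)
cos(274 deg) = 0.0698, sin(274 deg) = -0.9976
x' = 0.2 * 0.0698 - 1.0 * -0.9976
= 0.014 - -0.9976
= 1.0115


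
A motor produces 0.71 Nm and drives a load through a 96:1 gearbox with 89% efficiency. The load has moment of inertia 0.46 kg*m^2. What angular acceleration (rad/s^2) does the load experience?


tau_out = tau_motor * N * eta
= 0.71 * 96 * 0.89 = 60.6624 Nm
alpha = tau_out / I = 60.6624 / 0.46
= 131.8748 rad/s^2


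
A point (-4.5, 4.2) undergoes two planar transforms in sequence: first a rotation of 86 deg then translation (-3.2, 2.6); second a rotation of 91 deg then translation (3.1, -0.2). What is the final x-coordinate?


After transform 1:
x1 = cos(86)*-4.5 - sin(86)*4.2 + -3.2 = -7.7037
y1 = sin(86)*-4.5 + cos(86)*4.2 + 2.6 = -1.5961
After transform 2:
x2 = cos(91)*-7.7037 - sin(91)*-1.5961 + 3.1
= 4.8303


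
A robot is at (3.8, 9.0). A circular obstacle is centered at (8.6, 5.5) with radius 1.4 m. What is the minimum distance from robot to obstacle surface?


center_dist = sqrt((3.8-8.6)^2 + (9.0-5.5)^2)
= sqrt(23.04 + 12.25)
= 5.9405
min_dist = center_dist - radius = 5.9405 - 1.4 = 4.5405 m


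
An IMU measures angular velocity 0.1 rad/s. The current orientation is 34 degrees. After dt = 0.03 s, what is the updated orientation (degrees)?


delta_theta = w * dt = 0.1 * 0.03 = 0.003 rad
= 0.1719 deg
theta_new = 34 + 0.1719 = 34.1719 deg


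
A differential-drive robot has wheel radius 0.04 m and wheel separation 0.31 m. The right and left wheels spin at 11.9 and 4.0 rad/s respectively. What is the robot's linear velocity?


vR = r*wR = 0.04*11.9 = 0.476 m/s
vL = r*wL = 0.04*4.0 = 0.16 m/s
v = (vR+vL)/2 = 0.318 m/s
omega = (vR-vL)/L = 1.0194 rad/s
linear velocity = 0.318 m/s


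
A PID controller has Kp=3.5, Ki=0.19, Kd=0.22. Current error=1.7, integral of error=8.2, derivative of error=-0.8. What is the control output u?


u = Kp*e + Ki*int(e) + Kd*de/dt
= 3.5*1.7 + 0.19*8.2 + 0.22*(-0.8)
= 5.95 + 1.558 + -0.176
= 7.332


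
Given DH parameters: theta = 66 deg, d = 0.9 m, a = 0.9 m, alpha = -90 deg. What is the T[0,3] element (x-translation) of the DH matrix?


T[0,3] = a * cos(theta)
= 0.9 * cos(66 deg)
= 0.9 * 0.4067
= 0.3661


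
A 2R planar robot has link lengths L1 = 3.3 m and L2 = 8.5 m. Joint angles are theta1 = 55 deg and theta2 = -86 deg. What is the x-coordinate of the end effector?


Convert angles to radians: theta1 = 0.9599, theta2 = -1.501
x = L1*cos(theta1) + L2*cos(theta1+theta2)
x = 1.8928 + 7.2859
x = 9.1787


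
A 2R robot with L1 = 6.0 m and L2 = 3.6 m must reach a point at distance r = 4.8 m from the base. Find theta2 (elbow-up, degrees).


cos(theta2) = (r^2 - L1^2 - L2^2) / (2*L1*L2)
cos(theta2) = (23.04 - 36.0 - 12.96) / 43.2
cos(theta2) = -0.6
theta2 = 126.8699 degrees


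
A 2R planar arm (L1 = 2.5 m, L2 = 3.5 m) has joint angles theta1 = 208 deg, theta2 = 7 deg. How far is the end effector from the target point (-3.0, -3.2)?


End effector via forward kinematics:
x = L1*cos(t1) + L2*cos(t1+t2) = -5.0744
y = L1*sin(t1) + L2*sin(t1+t2) = -3.1812
Distance to target:
d = sqrt((-3.0 - -5.0744)^2 + (-3.2 - -3.1812)^2)
= sqrt(4.3031 + 0.0004)
= 2.0745 m


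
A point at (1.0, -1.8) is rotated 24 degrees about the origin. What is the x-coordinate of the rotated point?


x' = x*cos(theta) - y*sin(theta)
cos(24 deg) = 0.9135, sin(24 deg) = 0.4067
x' = 1.0 * 0.9135 - -1.8 * 0.4067
= 0.9135 - -0.7321
= 1.6457


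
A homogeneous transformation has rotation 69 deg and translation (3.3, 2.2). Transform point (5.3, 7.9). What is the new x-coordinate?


x' = cos(theta)*px - sin(theta)*py + tx
= 0.3584*5.3 - 0.9336*7.9 + 3.3
= -2.1759


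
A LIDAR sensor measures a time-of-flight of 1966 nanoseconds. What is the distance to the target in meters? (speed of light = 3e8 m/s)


tof = 1966 ns = 1.966e-06 s
dist = c * tof / 2
= 3e8 * 1.966e-06 / 2
= 294.9 m


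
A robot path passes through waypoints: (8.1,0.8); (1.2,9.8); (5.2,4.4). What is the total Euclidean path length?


Segment lengths:
  seg1 = sqrt((-6.9)^2 + (9.0)^2) = 11.3406
  seg2 = sqrt((4.0)^2 + (-5.4)^2) = 6.7201
Total = 18.0608


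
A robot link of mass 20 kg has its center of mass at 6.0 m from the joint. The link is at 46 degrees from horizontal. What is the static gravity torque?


tau = m*g*L*cos(angle)
= 20 * 9.81 * 6.0 * cos(46 deg)
= 20 * 9.81 * 6.0 * 0.6947
= 817.7518 Nm


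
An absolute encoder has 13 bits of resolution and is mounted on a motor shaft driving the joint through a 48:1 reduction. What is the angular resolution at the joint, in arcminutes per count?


counts = 2^13 = 8192
effective counts at joint = 8192 * 48 = 393216
resolution = 360*60 / 393216
= 0.0549 arcmin/count


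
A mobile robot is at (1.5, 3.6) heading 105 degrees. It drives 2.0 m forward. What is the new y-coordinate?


y_new = y0 + d*sin(theta)
= 3.6 + 2.0*sin(105)
= 3.6 + 1.9319
= 5.5319


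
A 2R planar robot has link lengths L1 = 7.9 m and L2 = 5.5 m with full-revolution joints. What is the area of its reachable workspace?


r_max = L1 + L2 = 13.4 m
r_min = |L1 - L2| = 2.4 m
Area = pi*(r_max^2 - r_min^2)
= pi*(179.56 - 5.76)
= pi * 173.8
= 546.0088 m^2
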